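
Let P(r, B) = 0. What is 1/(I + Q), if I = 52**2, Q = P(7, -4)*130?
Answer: 1/2704 ≈ 0.00036982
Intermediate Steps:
Q = 0 (Q = 0*130 = 0)
I = 2704
1/(I + Q) = 1/(2704 + 0) = 1/2704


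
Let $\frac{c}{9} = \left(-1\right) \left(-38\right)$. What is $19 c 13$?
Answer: $84474$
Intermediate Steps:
$c = 342$ ($c = 9 \left(\left(-1\right) \left(-38\right)\right) = 9 \cdot 38 = 342$)
$19 c 13 = 19 \cdot 342 \cdot 13 = 6498 \cdot 13 = 84474$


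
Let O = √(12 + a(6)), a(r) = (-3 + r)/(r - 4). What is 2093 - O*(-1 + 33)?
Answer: 2093 - 48*√6 ≈ 1975.4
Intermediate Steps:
a(r) = (-3 + r)/(-4 + r)
O = 3*√6/2 (O = √(12 + (-3 + 6)/(-4 + 6)) = √(12 + 3/2) = √(27/2) = 3*√6/2 ≈ 3.6742)
2093 - O*(-1 + 33) = 2093 - 3*√6/2*(-1 + 33) = 2093 - 3*√6/2*32 = 2093 - 48*√6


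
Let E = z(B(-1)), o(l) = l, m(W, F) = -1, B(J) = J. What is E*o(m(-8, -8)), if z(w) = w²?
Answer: -1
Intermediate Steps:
E = 1 (E = (-1)² = 1)
E*o(m(-8, -8)) = 1*(-1) = -1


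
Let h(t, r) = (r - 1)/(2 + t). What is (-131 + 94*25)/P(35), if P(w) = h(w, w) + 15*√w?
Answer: -2791502/10779719 + 45567165*√35/10779719 ≈ 24.749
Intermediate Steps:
h(t, r) = (-1 + r)/(2 + t)
P(w) = 15*√w + (-1 + w)/(2 + w) (P(w) = (-1 + w)/(2 + w) + 15*√w = 15*√w + (-1 + w)/(2 + w))
(-131 + 94*25)/P(35) = (-131 + 94*25)/(((-1 + 35 + 15*√35*(2 + 35))/(2 + 35))) = (-131 + 2350)/(((-1 + 35 + 15*√35*37)/37)) = 2219/(((-1 + 35 + 555*√35)/37)) = 2219/(((34 + 555*√35)/37)) = 2219/(34/37 + 15*√35)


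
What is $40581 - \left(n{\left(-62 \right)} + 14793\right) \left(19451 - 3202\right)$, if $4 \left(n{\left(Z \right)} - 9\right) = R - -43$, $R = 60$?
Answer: $- \frac{963582115}{4} \approx -2.409 \cdot 10^{8}$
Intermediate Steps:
$n{\left(Z \right)} = \frac{139}{4}$ ($n{\left(Z \right)} = 9 + \frac{60 - -43}{4} = 9 + \frac{60 + 43}{4} = 9 + \frac{1}{4} \cdot 103 = 9 + \frac{103}{4} = \frac{139}{4}$)
$40581 - \left(n{\left(-62 \right)} + 14793\right) \left(19451 - 3202\right) = 40581 - \left(\frac{139}{4} + 14793\right) \left(19451 - 3202\right) = 40581 - \frac{59311}{4} \cdot 16249 = 40581 - \frac{963744439}{4} = - \frac{963582115}{4}$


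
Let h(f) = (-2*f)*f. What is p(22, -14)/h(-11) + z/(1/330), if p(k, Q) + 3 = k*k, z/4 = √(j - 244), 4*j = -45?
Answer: -481/242 + 660*I*√1021 ≈ -1.9876 + 21089.0*I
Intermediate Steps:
j = -45/4 (j = (¼)*(-45) = -45/4 ≈ -11.250)
z = 2*I*√1021 (z = 4*√(-45/4 - 244) = 4*√(-1021/4) = 4*(I*√1021/2) = 2*I*√1021 ≈ 63.906*I)
p(k, Q) = -3 + k² (p(k, Q) = -3 + k*k = -3 + k²)
h(f) = -2*f²
p(22, -14)/h(-11) + z/(1/330) = (-3 + 22²)/((-2*(-11)²)) + (2*I*√1021)/(1/330) = (-3 + 484)/((-2*121)) + (2*I*√1021)/(1/330) = 481/(-242) + (2*I*√1021)*330 = 481*(-1/242) + 660*I*√1021 = -481/242 + 660*I*√1021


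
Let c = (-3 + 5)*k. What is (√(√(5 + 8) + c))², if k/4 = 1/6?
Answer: 4/3 + √13 ≈ 4.9389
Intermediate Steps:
k = ⅔ (k = 4/6 = 4*(⅙) = ⅔ ≈ 0.66667)
c = 4/3 (c = (-3 + 5)*(⅔) = 2*(⅔) = 4/3 ≈ 1.3333)
(√(√(5 + 8) + c))² = (√(√(5 + 8) + 4/3))² = (√(√13 + 4/3))² = (√(4/3 + √13))² = 4/3 + √13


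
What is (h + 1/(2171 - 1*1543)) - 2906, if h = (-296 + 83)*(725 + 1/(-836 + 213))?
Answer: -61554675377/391244 ≈ -1.5733e+5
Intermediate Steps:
h = -96206562/623 (h = -213*(725 + 1/(-623)) = -213*(725 - 1/623) = -213*451674/623 = -96206562/623 ≈ -1.5442e+5)
(h + 1/(2171 - 1*1543)) - 2906 = (-96206562/623 + 1/(2171 - 1*1543)) - 2906 = (-96206562/623 + 1/(2171 - 1543)) - 2906 = (-96206562/623 + 1/628) - 2906 = -60417720313/391244 - 2906 = -61554675377/391244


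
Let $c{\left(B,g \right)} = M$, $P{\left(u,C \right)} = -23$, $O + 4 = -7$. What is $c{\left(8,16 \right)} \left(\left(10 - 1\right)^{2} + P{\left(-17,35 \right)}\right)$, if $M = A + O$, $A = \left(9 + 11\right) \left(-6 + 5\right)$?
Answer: $-1798$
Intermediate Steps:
$O = -11$ ($O = -4 - 7 = -11$)
$A = -20$ ($A = 20 \left(-1\right) = -20$)
$M = -31$ ($M = -20 - 11 = -31$)
$c{\left(B,g \right)} = -31$
$c{\left(8,16 \right)} \left(\left(10 - 1\right)^{2} + P{\left(-17,35 \right)}\right) = - 31 \left(\left(10 - 1\right)^{2} - 23\right) = - 31 \left(9^{2} - 23\right) = - 31 \left(81 - 23\right) = \left(-31\right) 58 = -1798$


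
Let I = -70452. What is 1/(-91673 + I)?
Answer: -1/162125 ≈ -6.1681e-6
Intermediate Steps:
1/(-91673 + I) = 1/(-91673 - 70452) = 1/(-162125) = -1/162125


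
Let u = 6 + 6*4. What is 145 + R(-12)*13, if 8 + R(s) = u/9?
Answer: 253/3 ≈ 84.333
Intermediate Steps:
u = 30 (u = 6 + 24 = 30)
R(s) = -14/3 (R(s) = -8 + 30/9 = -8 + 30*(1/9) = -8 + 10/3 = -14/3)
145 + R(-12)*13 = 145 - 14/3*13 = 145 - 182/3 = 253/3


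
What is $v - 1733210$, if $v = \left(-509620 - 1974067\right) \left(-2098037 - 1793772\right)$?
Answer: $9666033686573$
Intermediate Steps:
$v = 9666035419783$ ($v = \left(-2483687\right) \left(-3891809\right) = 9666035419783$)
$v - 1733210 = 9666035419783 - 1733210 = 9666033686573$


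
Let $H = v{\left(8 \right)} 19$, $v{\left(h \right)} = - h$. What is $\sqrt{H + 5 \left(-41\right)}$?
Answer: $i \sqrt{357} \approx 18.894 i$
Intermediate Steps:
$H = -152$ ($H = \left(-1\right) 8 \cdot 19 = \left(-8\right) 19 = -152$)
$\sqrt{H + 5 \left(-41\right)} = \sqrt{-152 + 5 \left(-41\right)} = \sqrt{-152 - 205} = \sqrt{-357} = i \sqrt{357}$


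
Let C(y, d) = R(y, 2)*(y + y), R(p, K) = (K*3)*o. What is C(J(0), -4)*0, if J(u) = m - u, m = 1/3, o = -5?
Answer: 0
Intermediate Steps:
m = 1/3 ≈ 0.33333
R(p, K) = -15*K (R(p, K) = (K*3)*(-5) = (3*K)*(-5) = -15*K)
J(u) = 1/3 - u
C(y, d) = -60*y (C(y, d) = (-15*2)*(y + y) = -60*y)
C(J(0), -4)*0 = -60*(1/3 - 1*0)*0 = -60*(1/3 + 0)*0 = -60*1/3*0 = -20*0 = 0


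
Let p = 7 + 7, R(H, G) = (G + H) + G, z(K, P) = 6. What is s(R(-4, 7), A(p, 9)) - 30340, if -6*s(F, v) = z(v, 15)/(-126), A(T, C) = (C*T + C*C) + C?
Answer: -3822839/126 ≈ -30340.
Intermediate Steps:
R(H, G) = H + 2*G
p = 14
A(T, C) = C + C² + C*T (A(T, C) = (C*T + C²) + C = (C² + C*T) + C = C + C² + C*T)
s(F, v) = 1/126 (s(F, v) = -1/(-126) = -(-1)/126 = -⅙*(-1/21) = 1/126)
s(R(-4, 7), A(p, 9)) - 30340 = 1/126 - 30340 = -3822839/126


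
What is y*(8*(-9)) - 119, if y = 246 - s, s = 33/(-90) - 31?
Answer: -100447/5 ≈ -20089.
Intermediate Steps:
s = -941/30 (s = 33*(-1/90) - 31 = -11/30 - 31 = -941/30 ≈ -31.367)
y = 8321/30 (y = 246 - 1*(-941/30) = 246 + 941/30 = 8321/30 ≈ 277.37)
y*(8*(-9)) - 119 = 8321*(8*(-9))/30 - 119 = (8321/30)*(-72) - 119 = -99852/5 - 119 = -100447/5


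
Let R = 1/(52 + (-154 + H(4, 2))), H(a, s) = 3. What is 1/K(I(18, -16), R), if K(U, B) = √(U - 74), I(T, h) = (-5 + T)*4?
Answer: -I*√22/22 ≈ -0.2132*I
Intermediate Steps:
I(T, h) = -20 + 4*T
R = -1/99 (R = 1/(52 + (-154 + 3)) = 1/(52 - 151) = 1/(-99) = -1/99 ≈ -0.010101)
K(U, B) = √(-74 + U)
1/K(I(18, -16), R) = 1/(√(-74 + (-20 + 4*18))) = 1/(√(-74 + (-20 + 72))) = 1/(√(-74 + 52)) = 1/(√(-22)) = 1/(I*√22) = -I*√22/22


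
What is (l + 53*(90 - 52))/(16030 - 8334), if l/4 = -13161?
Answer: -25315/3848 ≈ -6.5787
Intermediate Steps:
l = -52644 (l = 4*(-13161) = -52644)
(l + 53*(90 - 52))/(16030 - 8334) = (-52644 + 53*(90 - 52))/(16030 - 8334) = (-52644 + 53*38)/7696 = (-52644 + 2014)*(1/7696) = -50630*1/7696 = -25315/3848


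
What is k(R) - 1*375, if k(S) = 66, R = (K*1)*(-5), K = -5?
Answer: -309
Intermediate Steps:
R = 25 (R = -5*1*(-5) = -5*(-5) = 25)
k(R) - 1*375 = 66 - 1*375 = 66 - 375 = -309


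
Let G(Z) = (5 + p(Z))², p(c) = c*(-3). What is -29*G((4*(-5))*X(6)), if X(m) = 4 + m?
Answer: -10614725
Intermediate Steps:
p(c) = -3*c
G(Z) = (5 - 3*Z)²
-29*G((4*(-5))*X(6)) = -29*(-5 + 3*((4*(-5))*(4 + 6)))² = -29*(-5 + 3*(-20*10))² = -29*(-5 + 3*(-200))² = -29*(-5 - 600)² = -29*(-605)² = -29*366025 = -10614725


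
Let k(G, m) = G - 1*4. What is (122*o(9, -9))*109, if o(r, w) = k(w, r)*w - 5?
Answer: 1489376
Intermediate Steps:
k(G, m) = -4 + G (k(G, m) = G - 4 = -4 + G)
o(r, w) = -5 + w*(-4 + w) (o(r, w) = (-4 + w)*w - 5 = w*(-4 + w) - 5 = -5 + w*(-4 + w))
(122*o(9, -9))*109 = (122*(-5 - 9*(-4 - 9)))*109 = (122*(-5 - 9*(-13)))*109 = (122*(-5 + 117))*109 = (122*112)*109 = 13664*109 = 1489376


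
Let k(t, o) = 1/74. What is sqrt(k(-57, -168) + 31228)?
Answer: sqrt(171004602)/74 ≈ 176.71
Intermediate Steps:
k(t, o) = 1/74
sqrt(k(-57, -168) + 31228) = sqrt(1/74 + 31228) = sqrt(2310873/74) = sqrt(171004602)/74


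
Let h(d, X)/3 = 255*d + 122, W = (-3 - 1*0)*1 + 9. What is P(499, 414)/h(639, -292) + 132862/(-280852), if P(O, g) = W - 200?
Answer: -32525354275/68696539626 ≈ -0.47346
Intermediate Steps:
W = 6 (W = (-3 + 0)*1 + 9 = -3*1 + 9 = -3 + 9 = 6)
P(O, g) = -194 (P(O, g) = 6 - 200 = -194)
h(d, X) = 366 + 765*d (h(d, X) = 3*(255*d + 122) = 3*(122 + 255*d) = 366 + 765*d)
P(499, 414)/h(639, -292) + 132862/(-280852) = -194/(366 + 765*639) + 132862/(-280852) = -194/(366 + 488835) + 132862*(-1/280852) = -194/489201 - 66431/140426 = -32525354275/68696539626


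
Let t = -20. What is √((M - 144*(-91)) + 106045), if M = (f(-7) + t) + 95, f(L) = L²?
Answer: √119273 ≈ 345.36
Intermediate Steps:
M = 124 (M = ((-7)² - 20) + 95 = (49 - 20) + 95 = 29 + 95 = 124)
√((M - 144*(-91)) + 106045) = √((124 - 144*(-91)) + 106045) = √((124 + 13104) + 106045) = √(13228 + 106045) = √119273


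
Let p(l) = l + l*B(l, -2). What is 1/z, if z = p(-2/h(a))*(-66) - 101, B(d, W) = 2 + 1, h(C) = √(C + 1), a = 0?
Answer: 1/427 ≈ 0.0023419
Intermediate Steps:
h(C) = √(1 + C)
B(d, W) = 3
p(l) = 4*l (p(l) = l + l*3 = l + 3*l = 4*l)
z = 427 (z = (4*(-2/√(1 + 0)))*(-66) - 101 = (4*(-2/(√1)))*(-66) - 101 = (4*(-2/1))*(-66) - 101 = (4*(-2*1))*(-66) - 101 = (4*(-2))*(-66) - 101 = -8*(-66) - 101 = 528 - 101 = 427)
1/z = 1/427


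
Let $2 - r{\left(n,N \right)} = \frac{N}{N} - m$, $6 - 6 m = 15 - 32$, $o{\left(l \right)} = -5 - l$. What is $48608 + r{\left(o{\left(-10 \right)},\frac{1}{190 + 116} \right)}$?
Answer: $\frac{291677}{6} \approx 48613.0$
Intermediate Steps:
$m = \frac{23}{6}$ ($m = 1 - \frac{15 - 32}{6} = 1 - - \frac{17}{6} = 1 + \frac{17}{6} = \frac{23}{6} \approx 3.8333$)
$r{\left(n,N \right)} = \frac{29}{6}$ ($r{\left(n,N \right)} = 2 - \left(\frac{N}{N} - \frac{23}{6}\right) = 2 - \left(1 - \frac{23}{6}\right) = 2 - - \frac{17}{6} = 2 + \frac{17}{6} = \frac{29}{6}$)
$48608 + r{\left(o{\left(-10 \right)},\frac{1}{190 + 116} \right)} = 48608 + \frac{29}{6} = \frac{291677}{6}$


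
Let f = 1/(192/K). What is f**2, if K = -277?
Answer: 76729/36864 ≈ 2.0814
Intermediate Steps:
f = -277/192 (f = 1/(192/(-277)) = 1/(192*(-1/277)) = 1/(-192/277) = -277/192 ≈ -1.4427)
f**2 = (-277/192)**2 = 76729/36864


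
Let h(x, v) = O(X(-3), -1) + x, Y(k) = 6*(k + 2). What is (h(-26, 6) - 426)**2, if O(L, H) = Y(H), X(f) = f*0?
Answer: 198916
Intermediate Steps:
Y(k) = 12 + 6*k (Y(k) = 6*(2 + k) = 12 + 6*k)
X(f) = 0
O(L, H) = 12 + 6*H
h(x, v) = 6 + x (h(x, v) = (12 + 6*(-1)) + x = (12 - 6) + x = 6 + x)
(h(-26, 6) - 426)**2 = ((6 - 26) - 426)**2 = (-20 - 426)**2 = (-446)**2 = 198916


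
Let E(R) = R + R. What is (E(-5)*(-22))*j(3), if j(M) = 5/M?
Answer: 1100/3 ≈ 366.67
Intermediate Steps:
E(R) = 2*R
(E(-5)*(-22))*j(3) = ((2*(-5))*(-22))*(5/3) = (-10*(-22))*(5*(1/3)) = 220*(5/3) = 1100/3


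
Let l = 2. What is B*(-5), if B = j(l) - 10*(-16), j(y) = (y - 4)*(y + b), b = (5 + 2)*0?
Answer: -780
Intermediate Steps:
b = 0 (b = 7*0 = 0)
j(y) = y*(-4 + y) (j(y) = (y - 4)*(y + 0) = (-4 + y)*y = y*(-4 + y))
B = 156 (B = 2*(-4 + 2) - 10*(-16) = 2*(-2) + 160 = -4 + 160 = 156)
B*(-5) = 156*(-5) = -780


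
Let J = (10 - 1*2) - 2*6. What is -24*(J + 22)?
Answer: -432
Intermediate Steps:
J = -4 (J = (10 - 2) - 12 = 8 - 12 = -4)
-24*(J + 22) = -24*(-4 + 22) = -24*18 = -432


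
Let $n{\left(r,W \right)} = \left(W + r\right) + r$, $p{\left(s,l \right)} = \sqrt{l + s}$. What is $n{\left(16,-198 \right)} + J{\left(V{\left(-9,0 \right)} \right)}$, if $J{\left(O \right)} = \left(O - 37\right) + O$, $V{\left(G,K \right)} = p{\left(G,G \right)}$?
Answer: $-203 + 6 i \sqrt{2} \approx -203.0 + 8.4853 i$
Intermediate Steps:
$V{\left(G,K \right)} = \sqrt{2} \sqrt{G}$ ($V{\left(G,K \right)} = \sqrt{G + G} = \sqrt{2 G} = \sqrt{2} \sqrt{G}$)
$J{\left(O \right)} = -37 + 2 O$ ($J{\left(O \right)} = \left(-37 + O\right) + O = -37 + 2 O$)
$n{\left(r,W \right)} = W + 2 r$
$n{\left(16,-198 \right)} + J{\left(V{\left(-9,0 \right)} \right)} = \left(-198 + 2 \cdot 16\right) - \left(37 - 2 \sqrt{2} \sqrt{-9}\right) = \left(-198 + 32\right) - \left(37 - 2 \sqrt{2} \cdot 3 i\right) = -166 - \left(37 - 2 \cdot 3 i \sqrt{2}\right) = -166 - \left(37 - 6 i \sqrt{2}\right) = -203 + 6 i \sqrt{2}$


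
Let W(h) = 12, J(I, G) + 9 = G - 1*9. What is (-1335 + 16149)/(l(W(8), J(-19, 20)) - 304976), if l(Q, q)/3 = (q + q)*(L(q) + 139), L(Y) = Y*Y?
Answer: -7407/151630 ≈ -0.048849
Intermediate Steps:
J(I, G) = -18 + G (J(I, G) = -9 + (G - 1*9) = -9 + (G - 9) = -9 + (-9 + G) = -18 + G)
L(Y) = Y**2
l(Q, q) = 6*q*(139 + q**2) (l(Q, q) = 3*((q + q)*(q**2 + 139)) = 3*((2*q)*(139 + q**2)) = 3*(2*q*(139 + q**2)) = 6*q*(139 + q**2))
(-1335 + 16149)/(l(W(8), J(-19, 20)) - 304976) = (-1335 + 16149)/(6*(-18 + 20)*(139 + (-18 + 20)**2) - 304976) = 14814/(6*2*(139 + 2**2) - 304976) = 14814/(6*2*(139 + 4) - 304976) = 14814/(6*2*143 - 304976) = 14814/(1716 - 304976) = 14814/(-303260) = 14814*(-1/303260) = -7407/151630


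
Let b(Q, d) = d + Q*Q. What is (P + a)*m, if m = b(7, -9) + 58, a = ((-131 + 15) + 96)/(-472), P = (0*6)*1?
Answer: 245/59 ≈ 4.1525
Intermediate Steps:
b(Q, d) = d + Q²
P = 0 (P = 0*1 = 0)
a = 5/118 (a = (-116 + 96)*(-1/472) = -20*(-1/472) = 5/118 ≈ 0.042373)
m = 98 (m = (-9 + 7²) + 58 = (-9 + 49) + 58 = 40 + 58 = 98)
(P + a)*m = (0 + 5/118)*98 = (5/118)*98 = 245/59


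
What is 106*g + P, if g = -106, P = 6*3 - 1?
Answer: -11219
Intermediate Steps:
P = 17 (P = 18 - 1 = 17)
106*g + P = 106*(-106) + 17 = -11236 + 17 = -11219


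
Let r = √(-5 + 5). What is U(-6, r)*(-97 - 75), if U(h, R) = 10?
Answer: -1720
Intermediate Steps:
r = 0 (r = √0 = 0)
U(-6, r)*(-97 - 75) = 10*(-97 - 75) = 10*(-172) = -1720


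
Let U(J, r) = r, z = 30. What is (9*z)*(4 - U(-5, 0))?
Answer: 1080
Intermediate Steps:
(9*z)*(4 - U(-5, 0)) = (9*30)*(4 - 1*0) = 270*(4 + 0) = 270*4 = 1080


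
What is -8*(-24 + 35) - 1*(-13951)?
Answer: 13863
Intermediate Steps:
-8*(-24 + 35) - 1*(-13951) = -8*11 + 13951 = -88 + 13951 = 13863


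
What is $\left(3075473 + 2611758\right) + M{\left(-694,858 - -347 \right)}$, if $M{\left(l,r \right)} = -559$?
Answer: $5686672$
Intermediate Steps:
$\left(3075473 + 2611758\right) + M{\left(-694,858 - -347 \right)} = \left(3075473 + 2611758\right) - 559 = 5687231 - 559 = 5686672$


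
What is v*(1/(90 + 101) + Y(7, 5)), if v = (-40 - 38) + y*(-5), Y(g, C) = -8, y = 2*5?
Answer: 195456/191 ≈ 1023.3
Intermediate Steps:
y = 10
v = -128 (v = (-40 - 38) + 10*(-5) = -78 - 50 = -128)
v*(1/(90 + 101) + Y(7, 5)) = -128*(1/(90 + 101) - 8) = -128*(1/191 - 8) = -128*(-1527/191) = 195456/191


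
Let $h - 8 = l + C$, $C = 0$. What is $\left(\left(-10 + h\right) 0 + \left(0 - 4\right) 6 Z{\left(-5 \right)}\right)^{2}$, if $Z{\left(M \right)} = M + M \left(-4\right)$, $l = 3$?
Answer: $129600$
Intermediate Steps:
$Z{\left(M \right)} = - 3 M$ ($Z{\left(M \right)} = M - 4 M = - 3 M$)
$h = 11$ ($h = 8 + \left(3 + 0\right) = 8 + 3 = 11$)
$\left(\left(-10 + h\right) 0 + \left(0 - 4\right) 6 Z{\left(-5 \right)}\right)^{2} = \left(\left(-10 + 11\right) 0 + \left(0 - 4\right) 6 \left(\left(-3\right) \left(-5\right)\right)\right)^{2} = \left(1 \cdot 0 + \left(0 - 4\right) 6 \cdot 15\right)^{2} = \left(0 + \left(-4\right) 6 \cdot 15\right)^{2} = \left(0 - 360\right)^{2} = \left(-360\right)^{2} = 129600$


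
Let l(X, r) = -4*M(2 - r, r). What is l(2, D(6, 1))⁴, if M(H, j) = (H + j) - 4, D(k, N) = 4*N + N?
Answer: 4096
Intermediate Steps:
D(k, N) = 5*N
M(H, j) = -4 + H + j
l(X, r) = 8 (l(X, r) = -4*(-4 + (2 - r) + r) = -4*(-2) = 8)
l(2, D(6, 1))⁴ = 8⁴ = 4096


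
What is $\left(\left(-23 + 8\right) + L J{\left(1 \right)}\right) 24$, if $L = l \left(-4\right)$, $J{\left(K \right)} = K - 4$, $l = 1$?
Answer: $-72$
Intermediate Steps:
$J{\left(K \right)} = -4 + K$
$L = -4$ ($L = 1 \left(-4\right) = -4$)
$\left(\left(-23 + 8\right) + L J{\left(1 \right)}\right) 24 = \left(\left(-23 + 8\right) - 4 \left(-4 + 1\right)\right) 24 = \left(-15 - -12\right) 24 = \left(-15 + 12\right) 24 = \left(-3\right) 24 = -72$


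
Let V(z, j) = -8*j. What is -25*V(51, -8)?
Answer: -1600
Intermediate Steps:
-25*V(51, -8) = -(-200)*(-8) = -25*64 = -1600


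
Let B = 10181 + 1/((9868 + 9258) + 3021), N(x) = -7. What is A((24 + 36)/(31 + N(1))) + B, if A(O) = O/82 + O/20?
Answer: 73958112921/7264216 ≈ 10181.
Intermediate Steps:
A(O) = 51*O/820 (A(O) = O*(1/82) + O*(1/20) = O/82 + O/20 = 51*O/820)
B = 225478608/22147 (B = 10181 + 1/(19126 + 3021) = 10181 + 1/22147 = 225478608/22147 ≈ 10181.)
A((24 + 36)/(31 + N(1))) + B = 51*((24 + 36)/(31 - 7))/820 + 225478608/22147 = 51*(60/24)/820 + 225478608/22147 = 51*(60*(1/24))/820 + 225478608/22147 = (51/820)*(5/2) + 225478608/22147 = 51/328 + 225478608/22147 = 73958112921/7264216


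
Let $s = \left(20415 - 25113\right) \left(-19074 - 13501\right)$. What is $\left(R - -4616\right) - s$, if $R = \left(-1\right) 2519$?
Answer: $-153035253$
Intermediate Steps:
$R = -2519$
$s = 153037350$ ($s = \left(-4698\right) \left(-32575\right) = 153037350$)
$\left(R - -4616\right) - s = \left(-2519 - -4616\right) - 153037350 = \left(-2519 + 4616\right) - 153037350 = 2097 - 153037350 = -153035253$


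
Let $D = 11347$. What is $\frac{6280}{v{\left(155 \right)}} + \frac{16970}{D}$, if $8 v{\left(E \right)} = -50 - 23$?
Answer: $- \frac{568834470}{828331} \approx -686.72$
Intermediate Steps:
$v{\left(E \right)} = - \frac{73}{8}$ ($v{\left(E \right)} = \frac{-50 - 23}{8} = \frac{1}{8} \left(-73\right) = - \frac{73}{8}$)
$\frac{6280}{v{\left(155 \right)}} + \frac{16970}{D} = \frac{6280}{- \frac{73}{8}} + \frac{16970}{11347} = 6280 \left(- \frac{8}{73}\right) + 16970 \cdot \frac{1}{11347} = - \frac{50240}{73} + \frac{16970}{11347} = - \frac{568834470}{828331}$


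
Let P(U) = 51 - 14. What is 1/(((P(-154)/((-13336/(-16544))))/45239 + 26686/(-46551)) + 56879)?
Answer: 3510569788563/199675690083231875 ≈ 1.7581e-5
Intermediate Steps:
P(U) = 37
1/(((P(-154)/((-13336/(-16544))))/45239 + 26686/(-46551)) + 56879) = 1/(((37/((-13336/(-16544))))/45239 + 26686/(-46551)) + 56879) = 1/(((37/((-13336*(-1/16544))))*(1/45239) + 26686*(-1/46551)) + 56879) = 1/(((37/(1667/2068))*(1/45239) - 26686/46551) + 56879) = 1/(((37*(2068/1667))*(1/45239) - 26686/46551) + 56879) = 1/(((76516/1667)*(1/45239) - 26686/46551) + 56879) = 1/((76516/75413413 - 26686/46551) + 56879) = 1/(-2008920443002/3510569788563 + 56879) = 1/(199675690083231875/3510569788563) = 3510569788563/199675690083231875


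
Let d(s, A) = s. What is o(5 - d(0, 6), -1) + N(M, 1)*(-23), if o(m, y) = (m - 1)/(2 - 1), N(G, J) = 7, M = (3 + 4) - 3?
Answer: -157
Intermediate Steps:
M = 4 (M = 7 - 3 = 4)
o(m, y) = -1 + m (o(m, y) = (-1 + m)/1 = (-1 + m)*1 = -1 + m)
o(5 - d(0, 6), -1) + N(M, 1)*(-23) = (-1 + (5 - 1*0)) + 7*(-23) = (-1 + (5 + 0)) - 161 = (-1 + 5) - 161 = 4 - 161 = -157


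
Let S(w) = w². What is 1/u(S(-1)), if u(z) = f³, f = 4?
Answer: 1/64 ≈ 0.015625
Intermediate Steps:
u(z) = 64 (u(z) = 4³ = 64)
1/u(S(-1)) = 1/64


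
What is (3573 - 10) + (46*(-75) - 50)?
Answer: 63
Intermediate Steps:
(3573 - 10) + (46*(-75) - 50) = 3563 + (-3450 - 50) = 3563 - 3500 = 63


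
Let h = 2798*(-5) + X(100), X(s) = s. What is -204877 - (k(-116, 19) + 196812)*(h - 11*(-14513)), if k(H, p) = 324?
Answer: -28733368285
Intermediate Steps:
h = -13890 (h = 2798*(-5) + 100 = -13990 + 100 = -13890)
-204877 - (k(-116, 19) + 196812)*(h - 11*(-14513)) = -204877 - (324 + 196812)*(-13890 - 11*(-14513)) = -204877 - 197136*(-13890 + 159643) = -204877 - 197136*145753 = -204877 - 1*28733163408 = -204877 - 28733163408 = -28733368285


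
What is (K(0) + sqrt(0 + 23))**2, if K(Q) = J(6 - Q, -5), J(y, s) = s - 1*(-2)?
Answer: (-3 + sqrt(23))**2 ≈ 3.2250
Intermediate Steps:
J(y, s) = 2 + s (J(y, s) = s + 2 = 2 + s)
K(Q) = -3 (K(Q) = 2 - 5 = -3)
(K(0) + sqrt(0 + 23))**2 = (-3 + sqrt(0 + 23))**2 = (-3 + sqrt(23))**2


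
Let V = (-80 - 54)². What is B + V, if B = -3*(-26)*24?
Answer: 19828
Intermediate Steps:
V = 17956 (V = (-134)² = 17956)
B = 1872 (B = 78*24 = 1872)
B + V = 1872 + 17956 = 19828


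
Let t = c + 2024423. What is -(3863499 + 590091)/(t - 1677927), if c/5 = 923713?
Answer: -4453590/4965061 ≈ -0.89699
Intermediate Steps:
c = 4618565 (c = 5*923713 = 4618565)
t = 6642988 (t = 4618565 + 2024423 = 6642988)
-(3863499 + 590091)/(t - 1677927) = -(3863499 + 590091)/(6642988 - 1677927) = -4453590/4965061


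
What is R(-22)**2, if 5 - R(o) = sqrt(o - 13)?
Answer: (5 - I*sqrt(35))**2 ≈ -10.0 - 59.161*I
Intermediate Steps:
R(o) = 5 - sqrt(-13 + o) (R(o) = 5 - sqrt(o - 13) = 5 - sqrt(-13 + o))
R(-22)**2 = (5 - sqrt(-13 - 22))**2 = (5 - sqrt(-35))**2 = (5 - I*sqrt(35))**2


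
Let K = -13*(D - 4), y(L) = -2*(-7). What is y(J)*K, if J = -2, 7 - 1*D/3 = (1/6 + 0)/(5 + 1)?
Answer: -18473/6 ≈ -3078.8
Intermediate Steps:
D = 251/12 (D = 21 - 3*(1/6 + 0)/(5 + 1) = 21 - 3*(1/6 + 0)/6 = 21 - 1/(2*6) = 21 - 3*1/36 = 21 - 1/12 = 251/12 ≈ 20.917)
y(L) = 14
K = -2639/12 (K = -13*(251/12 - 4) = -13*203/12 = -2639/12 ≈ -219.92)
y(J)*K = 14*(-2639/12) = -18473/6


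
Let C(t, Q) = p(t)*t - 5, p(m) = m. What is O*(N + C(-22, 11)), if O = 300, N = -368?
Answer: 33300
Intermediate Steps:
C(t, Q) = -5 + t**2 (C(t, Q) = t*t - 5 = t**2 - 5 = -5 + t**2)
O*(N + C(-22, 11)) = 300*(-368 + (-5 + (-22)**2)) = 300*(-368 + (-5 + 484)) = 300*(-368 + 479) = 300*111 = 33300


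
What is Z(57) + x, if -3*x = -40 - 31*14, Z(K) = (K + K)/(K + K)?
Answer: 159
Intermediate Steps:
Z(K) = 1 (Z(K) = (2*K)/((2*K)) = (2*K)*(1/(2*K)) = 1)
x = 158 (x = -(-40 - 31*14)/3 = -(-40 - 434)/3 = -1/3*(-474) = 158)
Z(57) + x = 1 + 158 = 159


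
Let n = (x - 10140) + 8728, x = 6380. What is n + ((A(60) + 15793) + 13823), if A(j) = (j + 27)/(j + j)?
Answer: 1383389/40 ≈ 34585.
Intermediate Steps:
A(j) = (27 + j)/(2*j) (A(j) = (27 + j)/((2*j)) = (27 + j)*(1/(2*j)) = (27 + j)/(2*j))
n = 4968 (n = (6380 - 10140) + 8728 = -3760 + 8728 = 4968)
n + ((A(60) + 15793) + 13823) = 4968 + (((½)*(27 + 60)/60 + 15793) + 13823) = 4968 + (((½)*(1/60)*87 + 15793) + 13823) = 4968 + ((29/40 + 15793) + 13823) = 4968 + (631749/40 + 13823) = 4968 + 1184669/40 = 1383389/40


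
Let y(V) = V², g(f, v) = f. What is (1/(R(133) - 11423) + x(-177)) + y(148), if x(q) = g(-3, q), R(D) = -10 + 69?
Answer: 248882963/11364 ≈ 21901.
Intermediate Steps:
R(D) = 59
x(q) = -3
(1/(R(133) - 11423) + x(-177)) + y(148) = (1/(59 - 11423) - 3) + 148² = (1/(-11364) - 3) + 21904 = (-1/11364 - 3) + 21904 = -34093/11364 + 21904 = 248882963/11364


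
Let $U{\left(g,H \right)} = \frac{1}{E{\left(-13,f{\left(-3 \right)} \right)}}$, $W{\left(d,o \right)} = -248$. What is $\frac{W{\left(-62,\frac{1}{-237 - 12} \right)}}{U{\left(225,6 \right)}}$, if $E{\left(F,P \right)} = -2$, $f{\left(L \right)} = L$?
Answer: $496$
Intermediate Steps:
$U{\left(g,H \right)} = - \frac{1}{2}$ ($U{\left(g,H \right)} = \frac{1}{-2} = - \frac{1}{2}$)
$\frac{W{\left(-62,\frac{1}{-237 - 12} \right)}}{U{\left(225,6 \right)}} = - \frac{248}{- \frac{1}{2}} = \left(-248\right) \left(-2\right) = 496$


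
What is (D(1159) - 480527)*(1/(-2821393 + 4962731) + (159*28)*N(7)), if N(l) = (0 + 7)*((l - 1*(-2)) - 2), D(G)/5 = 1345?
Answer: -110663232948324525/1070669 ≈ -1.0336e+11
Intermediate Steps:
D(G) = 6725 (D(G) = 5*1345 = 6725)
N(l) = 7*l (N(l) = 7*((l + 2) - 2) = 7*((2 + l) - 2) = 7*l)
(D(1159) - 480527)*(1/(-2821393 + 4962731) + (159*28)*N(7)) = (6725 - 480527)*(1/(-2821393 + 4962731) + (159*28)*(7*7)) = -473802*(1/2141338 + 4452*49) = -473802*(1/2141338 + 218148) = -473802*467128602025/2141338 = -110663232948324525/1070669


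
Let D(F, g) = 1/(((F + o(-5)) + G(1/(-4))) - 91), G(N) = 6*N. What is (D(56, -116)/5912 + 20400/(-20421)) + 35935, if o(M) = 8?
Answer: 4579289522637/127436116 ≈ 35934.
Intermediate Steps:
D(F, g) = 1/(-169/2 + F) (D(F, g) = 1/(((F + 8) + 6/(-4)) - 91) = 1/(((8 + F) + 6*(-1/4)) - 91) = 1/(((8 + F) - 3/2) - 91) = 1/((13/2 + F) - 91) = 1/(-169/2 + F))
(D(56, -116)/5912 + 20400/(-20421)) + 35935 = ((2/(-169 + 2*56))/5912 + 20400/(-20421)) + 35935 = ((2/(-169 + 112))*(1/5912) + 20400*(-1/20421)) + 35935 = ((2/(-57))*(1/5912) - 6800/6807) + 35935 = ((2*(-1/57))*(1/5912) - 6800/6807) + 35935 = (-2/57*1/5912 - 6800/6807) + 35935 = (-1/168492 - 6800/6807) + 35935 = -127305823/127436116 + 35935 = 4579289522637/127436116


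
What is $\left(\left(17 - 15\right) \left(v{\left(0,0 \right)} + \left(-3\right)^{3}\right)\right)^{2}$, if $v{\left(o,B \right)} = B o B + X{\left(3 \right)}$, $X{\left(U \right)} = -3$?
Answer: $3600$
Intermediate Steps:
$v{\left(o,B \right)} = -3 + o B^{2}$ ($v{\left(o,B \right)} = B o B - 3 = o B^{2} - 3 = -3 + o B^{2}$)
$\left(\left(17 - 15\right) \left(v{\left(0,0 \right)} + \left(-3\right)^{3}\right)\right)^{2} = \left(\left(17 - 15\right) \left(\left(-3 + 0 \cdot 0^{2}\right) + \left(-3\right)^{3}\right)\right)^{2} = \left(2 \left(\left(-3 + 0 \cdot 0\right) - 27\right)\right)^{2} = \left(2 \left(\left(-3 + 0\right) - 27\right)\right)^{2} = \left(2 \left(-3 - 27\right)\right)^{2} = \left(2 \left(-30\right)\right)^{2} = \left(-60\right)^{2} = 3600$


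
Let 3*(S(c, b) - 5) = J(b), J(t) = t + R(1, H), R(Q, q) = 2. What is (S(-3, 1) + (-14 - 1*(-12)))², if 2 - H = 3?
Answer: 16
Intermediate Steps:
H = -1 (H = 2 - 1*3 = 2 - 3 = -1)
J(t) = 2 + t (J(t) = t + 2 = 2 + t)
S(c, b) = 17/3 + b/3 (S(c, b) = 5 + (2 + b)/3 = 5 + (⅔ + b/3) = 17/3 + b/3)
(S(-3, 1) + (-14 - 1*(-12)))² = ((17/3 + (⅓)*1) + (-14 - 1*(-12)))² = ((17/3 + ⅓) + (-14 + 12))² = (6 - 2)² = 4² = 16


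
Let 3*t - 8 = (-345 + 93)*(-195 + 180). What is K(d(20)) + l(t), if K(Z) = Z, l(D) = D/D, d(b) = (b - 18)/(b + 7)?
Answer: 29/27 ≈ 1.0741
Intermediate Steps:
t = 3788/3 (t = 8/3 + ((-345 + 93)*(-195 + 180))/3 = 8/3 + (-252*(-15))/3 = 8/3 + (⅓)*3780 = 8/3 + 1260 = 3788/3 ≈ 1262.7)
d(b) = (-18 + b)/(7 + b)
l(D) = 1
K(d(20)) + l(t) = (-18 + 20)/(7 + 20) + 1 = 2/27 + 1 = 29/27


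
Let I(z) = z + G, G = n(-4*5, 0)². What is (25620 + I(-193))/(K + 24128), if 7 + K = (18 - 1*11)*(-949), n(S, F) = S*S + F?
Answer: 20603/1942 ≈ 10.609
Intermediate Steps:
n(S, F) = F + S² (n(S, F) = S² + F = F + S²)
G = 160000 (G = (0 + (-4*5)²)² = (0 + (-20)²)² = (0 + 400)² = 400² = 160000)
I(z) = 160000 + z (I(z) = z + 160000 = 160000 + z)
K = -6650 (K = -7 + (18 - 1*11)*(-949) = -7 + (18 - 11)*(-949) = -7 + 7*(-949) = -7 - 6643 = -6650)
(25620 + I(-193))/(K + 24128) = (25620 + (160000 - 193))/(-6650 + 24128) = (25620 + 159807)/17478 = 185427*(1/17478) = 20603/1942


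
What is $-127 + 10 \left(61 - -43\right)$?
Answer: $913$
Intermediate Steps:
$-127 + 10 \left(61 - -43\right) = -127 + 10 \left(61 + 43\right) = -127 + 10 \cdot 104 = -127 + 1040 = 913$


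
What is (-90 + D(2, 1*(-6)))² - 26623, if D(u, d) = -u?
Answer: -18159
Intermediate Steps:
(-90 + D(2, 1*(-6)))² - 26623 = (-90 - 1*2)² - 26623 = (-90 - 2)² - 26623 = (-92)² - 26623 = 8464 - 26623 = -18159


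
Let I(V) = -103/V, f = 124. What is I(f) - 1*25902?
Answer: -3211951/124 ≈ -25903.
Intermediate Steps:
I(f) - 1*25902 = -103/124 - 1*25902 = -103*1/124 - 25902 = -103/124 - 25902 = -3211951/124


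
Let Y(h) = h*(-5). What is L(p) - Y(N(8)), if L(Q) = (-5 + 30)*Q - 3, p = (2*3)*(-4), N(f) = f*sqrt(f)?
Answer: -603 + 80*sqrt(2) ≈ -489.86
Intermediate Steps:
N(f) = f**(3/2)
Y(h) = -5*h
p = -24 (p = 6*(-4) = -24)
L(Q) = -3 + 25*Q (L(Q) = 25*Q - 3 = -3 + 25*Q)
L(p) - Y(N(8)) = (-3 + 25*(-24)) - (-5)*8**(3/2) = (-3 - 600) - (-5)*16*sqrt(2) = -603 - (-80)*sqrt(2) = -603 + 80*sqrt(2)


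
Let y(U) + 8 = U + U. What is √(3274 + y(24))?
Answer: √3314 ≈ 57.567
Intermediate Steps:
y(U) = -8 + 2*U (y(U) = -8 + (U + U) = -8 + 2*U)
√(3274 + y(24)) = √(3274 + (-8 + 2*24)) = √(3274 + (-8 + 48)) = √(3274 + 40) = √3314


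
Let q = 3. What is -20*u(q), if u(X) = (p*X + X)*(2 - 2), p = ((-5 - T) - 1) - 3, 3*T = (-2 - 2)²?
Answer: 0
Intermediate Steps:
T = 16/3 (T = (-2 - 2)²/3 = (⅓)*(-4)² = (⅓)*16 = 16/3 ≈ 5.3333)
p = -43/3 (p = ((-5 - 1*16/3) - 1) - 3 = ((-5 - 16/3) - 1) - 3 = (-31/3 - 1) - 3 = -34/3 - 3 = -43/3 ≈ -14.333)
u(X) = 0 (u(X) = (-43*X/3 + X)*(2 - 2) = -40*X/3*0 = 0)
-20*u(q) = -20*0 = 0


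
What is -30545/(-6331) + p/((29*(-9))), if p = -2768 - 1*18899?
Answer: 145146022/1652391 ≈ 87.840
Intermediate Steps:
p = -21667 (p = -2768 - 18899 = -21667)
-30545/(-6331) + p/((29*(-9))) = -30545/(-6331) - 21667/(29*(-9)) = -30545*(-1/6331) - 21667/(-261) = 30545/6331 - 21667*(-1/261) = 30545/6331 + 21667/261 = 145146022/1652391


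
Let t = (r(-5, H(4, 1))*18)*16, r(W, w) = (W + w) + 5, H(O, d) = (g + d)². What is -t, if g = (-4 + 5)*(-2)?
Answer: -288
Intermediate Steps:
g = -2 (g = 1*(-2) = -2)
H(O, d) = (-2 + d)²
r(W, w) = 5 + W + w
t = 288 (t = ((5 - 5 + (-2 + 1)²)*18)*16 = ((5 - 5 + (-1)²)*18)*16 = ((5 - 5 + 1)*18)*16 = (1*18)*16 = 18*16 = 288)
-t = -1*288 = -288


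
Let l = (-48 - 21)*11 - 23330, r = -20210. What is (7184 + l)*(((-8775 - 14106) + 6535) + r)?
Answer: 617979180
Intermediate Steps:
l = -24089 (l = -69*11 - 23330 = -759 - 23330 = -24089)
(7184 + l)*(((-8775 - 14106) + 6535) + r) = (7184 - 24089)*(((-8775 - 14106) + 6535) - 20210) = -16905*((-22881 + 6535) - 20210) = -16905*(-16346 - 20210) = -16905*(-36556) = 617979180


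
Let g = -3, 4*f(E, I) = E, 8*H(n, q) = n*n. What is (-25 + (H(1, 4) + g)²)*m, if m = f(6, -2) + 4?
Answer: -11781/128 ≈ -92.039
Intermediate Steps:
H(n, q) = n²/8 (H(n, q) = (n*n)/8 = n²/8)
f(E, I) = E/4
m = 11/2 (m = (¼)*6 + 4 = 3/2 + 4 = 11/2 ≈ 5.5000)
(-25 + (H(1, 4) + g)²)*m = (-25 + ((⅛)*1² - 3)²)*(11/2) = (-25 + ((⅛)*1 - 3)²)*(11/2) = (-25 + (⅛ - 3)²)*(11/2) = (-25 + (-23/8)²)*(11/2) = (-25 + 529/64)*(11/2) = -1071/64*11/2 = -11781/128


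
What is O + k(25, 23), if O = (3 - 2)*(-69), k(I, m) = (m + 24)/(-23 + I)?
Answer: -91/2 ≈ -45.500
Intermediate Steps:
k(I, m) = (24 + m)/(-23 + I)
O = -69 (O = 1*(-69) = -69)
O + k(25, 23) = -69 + (24 + 23)/(-23 + 25) = -69 + 47/2 = -91/2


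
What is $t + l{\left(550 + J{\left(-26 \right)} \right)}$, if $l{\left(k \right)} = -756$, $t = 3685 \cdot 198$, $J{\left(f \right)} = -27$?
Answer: $728874$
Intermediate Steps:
$t = 729630$
$t + l{\left(550 + J{\left(-26 \right)} \right)} = 729630 - 756 = 728874$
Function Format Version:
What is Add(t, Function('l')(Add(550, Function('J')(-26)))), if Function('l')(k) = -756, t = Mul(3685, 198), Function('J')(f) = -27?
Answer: 728874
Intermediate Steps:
t = 729630
Add(t, Function('l')(Add(550, Function('J')(-26)))) = Add(729630, -756) = 728874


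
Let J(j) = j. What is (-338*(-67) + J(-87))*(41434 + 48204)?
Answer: 2022143642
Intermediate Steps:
(-338*(-67) + J(-87))*(41434 + 48204) = (-338*(-67) - 87)*(41434 + 48204) = (22646 - 87)*89638 = 22559*89638 = 2022143642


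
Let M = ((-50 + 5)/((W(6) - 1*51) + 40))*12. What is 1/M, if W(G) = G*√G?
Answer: 11/540 - √6/90 ≈ -0.0068462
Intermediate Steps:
W(G) = G^(3/2)
M = -540/(-11 + 6*√6) (M = ((-50 + 5)/((6^(3/2) - 1*51) + 40))*12 = -45/((6*√6 - 51) + 40)*12 = -45/((-51 + 6*√6) + 40)*12 = -45/(-11 + 6*√6)*12 = -540/(-11 + 6*√6) ≈ -146.07)
1/M = 1/(540/(11 - 6*√6)) = 11/540 - √6/90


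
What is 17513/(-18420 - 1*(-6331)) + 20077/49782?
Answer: -629121313/601814598 ≈ -1.0454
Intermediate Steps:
17513/(-18420 - 1*(-6331)) + 20077/49782 = 17513/(-18420 + 6331) + 20077*(1/49782) = 17513/(-12089) + 20077/49782 = 17513*(-1/12089) + 20077/49782 = -17513/12089 + 20077/49782 = -629121313/601814598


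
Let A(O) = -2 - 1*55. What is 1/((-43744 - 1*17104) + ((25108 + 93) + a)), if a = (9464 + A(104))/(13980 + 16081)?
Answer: -1307/46590220 ≈ -2.8053e-5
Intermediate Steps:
A(O) = -57 (A(O) = -2 - 55 = -57)
a = 409/1307 (a = (9464 - 57)/(13980 + 16081) = 9407/30061 = 9407*(1/30061) = 409/1307 ≈ 0.31293)
1/((-43744 - 1*17104) + ((25108 + 93) + a)) = 1/((-43744 - 1*17104) + ((25108 + 93) + 409/1307)) = 1/((-43744 - 17104) + (25201 + 409/1307)) = 1/(-60848 + 32938116/1307) = 1/(-46590220/1307) = -1307/46590220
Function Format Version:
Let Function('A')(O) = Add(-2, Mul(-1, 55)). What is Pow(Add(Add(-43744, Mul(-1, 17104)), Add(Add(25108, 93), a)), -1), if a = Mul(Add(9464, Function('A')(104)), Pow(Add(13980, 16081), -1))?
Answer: Rational(-1307, 46590220) ≈ -2.8053e-5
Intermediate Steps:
Function('A')(O) = -57 (Function('A')(O) = Add(-2, -55) = -57)
a = Rational(409, 1307) (a = Mul(Add(9464, -57), Pow(Add(13980, 16081), -1)) = Mul(9407, Pow(30061, -1)) = Mul(9407, Rational(1, 30061)) = Rational(409, 1307) ≈ 0.31293)
Pow(Add(Add(-43744, Mul(-1, 17104)), Add(Add(25108, 93), a)), -1) = Pow(Add(Add(-43744, Mul(-1, 17104)), Add(Add(25108, 93), Rational(409, 1307))), -1) = Pow(Add(Add(-43744, -17104), Add(25201, Rational(409, 1307))), -1) = Pow(Add(-60848, Rational(32938116, 1307)), -1) = Pow(Rational(-46590220, 1307), -1) = Rational(-1307, 46590220)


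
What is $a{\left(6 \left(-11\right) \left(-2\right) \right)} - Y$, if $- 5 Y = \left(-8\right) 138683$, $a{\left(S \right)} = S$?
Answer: $- \frac{1108804}{5} \approx -2.2176 \cdot 10^{5}$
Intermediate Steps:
$Y = \frac{1109464}{5}$ ($Y = - \frac{\left(-8\right) 138683}{5} = \left(- \frac{1}{5}\right) \left(-1109464\right) = \frac{1109464}{5} \approx 2.2189 \cdot 10^{5}$)
$a{\left(6 \left(-11\right) \left(-2\right) \right)} - Y = 6 \left(-11\right) \left(-2\right) - \frac{1109464}{5} = \left(-66\right) \left(-2\right) - \frac{1109464}{5} = 132 - \frac{1109464}{5} = - \frac{1108804}{5}$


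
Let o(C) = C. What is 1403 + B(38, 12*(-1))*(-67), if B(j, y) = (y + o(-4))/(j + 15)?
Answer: 75431/53 ≈ 1423.2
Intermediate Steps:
B(j, y) = (-4 + y)/(15 + j) (B(j, y) = (y - 4)/(j + 15) = (-4 + y)/(15 + j))
1403 + B(38, 12*(-1))*(-67) = 1403 + ((-4 + 12*(-1))/(15 + 38))*(-67) = 1403 + ((-4 - 12)/53)*(-67) = 1403 + ((1/53)*(-16))*(-67) = 1403 - 16/53*(-67) = 1403 + 1072/53 = 75431/53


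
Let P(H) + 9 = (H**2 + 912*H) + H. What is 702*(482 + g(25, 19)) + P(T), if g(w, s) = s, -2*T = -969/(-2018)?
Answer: 5725261679997/16289296 ≈ 3.5147e+5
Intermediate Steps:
T = -969/4036 (T = -(-969)/(2*(-2018)) = -(-969)*(-1)/(2*2018) = -1/2*969/2018 = -969/4036 ≈ -0.24009)
P(H) = -9 + H**2 + 913*H (P(H) = -9 + ((H**2 + 912*H) + H) = -9 + (H**2 + 913*H) = -9 + H**2 + 913*H)
702*(482 + g(25, 19)) + P(T) = 702*(482 + 19) + (-9 + (-969/4036)**2 + 913*(-969/4036)) = 702*501 + (-9 + 938961/16289296 - 884697/4036) = 351702 - 3716301795/16289296 = 5725261679997/16289296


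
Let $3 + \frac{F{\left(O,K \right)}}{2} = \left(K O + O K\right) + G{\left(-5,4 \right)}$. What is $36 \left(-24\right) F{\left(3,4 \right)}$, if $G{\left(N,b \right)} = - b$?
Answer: $-29376$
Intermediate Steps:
$F{\left(O,K \right)} = -14 + 4 K O$ ($F{\left(O,K \right)} = -6 + 2 \left(\left(K O + O K\right) - 4\right) = -6 + 2 \left(\left(K O + K O\right) - 4\right) = -6 + 2 \left(2 K O - 4\right) = -6 + 2 \left(-4 + 2 K O\right) = -6 + \left(-8 + 4 K O\right) = -14 + 4 K O$)
$36 \left(-24\right) F{\left(3,4 \right)} = 36 \left(-24\right) \left(-14 + 4 \cdot 4 \cdot 3\right) = - 864 \left(-14 + 48\right) = \left(-864\right) 34 = -29376$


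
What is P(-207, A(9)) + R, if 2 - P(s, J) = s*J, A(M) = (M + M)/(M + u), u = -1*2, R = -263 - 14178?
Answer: -97347/7 ≈ -13907.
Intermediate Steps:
R = -14441
u = -2
A(M) = 2*M/(-2 + M) (A(M) = (M + M)/(M - 2) = (2*M)/(-2 + M) = 2*M/(-2 + M))
P(s, J) = 2 - J*s (P(s, J) = 2 - s*J = 2 - J*s)
P(-207, A(9)) + R = (2 - 1*2*9/(-2 + 9)*(-207)) - 14441 = (2 - 1*2*9/7*(-207)) - 14441 = (2 - 1*2*9*(⅐)*(-207)) - 14441 = (2 - 1*18/7*(-207)) - 14441 = (2 + 3726/7) - 14441 = 3740/7 - 14441 = -97347/7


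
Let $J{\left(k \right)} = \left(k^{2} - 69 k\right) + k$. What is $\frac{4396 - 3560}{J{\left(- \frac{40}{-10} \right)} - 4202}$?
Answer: $- \frac{418}{2229} \approx -0.18753$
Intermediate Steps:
$J{\left(k \right)} = k^{2} - 68 k$
$\frac{4396 - 3560}{J{\left(- \frac{40}{-10} \right)} - 4202} = \frac{4396 - 3560}{- \frac{40}{-10} \left(-68 - \frac{40}{-10}\right) - 4202} = \frac{836}{\left(-40\right) \left(- \frac{1}{10}\right) \left(-68 - -4\right) - 4202} = \frac{836}{4 \left(-68 + 4\right) - 4202} = \frac{836}{4 \left(-64\right) - 4202} = \frac{836}{-256 - 4202} = \frac{836}{-4458} = 836 \left(- \frac{1}{4458}\right) = - \frac{418}{2229}$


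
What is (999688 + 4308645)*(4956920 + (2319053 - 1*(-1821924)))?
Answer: 48294666875701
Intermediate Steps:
(999688 + 4308645)*(4956920 + (2319053 - 1*(-1821924))) = 5308333*(4956920 + (2319053 + 1821924)) = 5308333*(4956920 + 4140977) = 5308333*9097897 = 48294666875701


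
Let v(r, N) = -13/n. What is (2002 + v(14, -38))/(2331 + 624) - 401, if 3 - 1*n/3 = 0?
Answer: -2129318/5319 ≈ -400.32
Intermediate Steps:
n = 9 (n = 9 - 3*0 = 9 + 0 = 9)
v(r, N) = -13/9
(2002 + v(14, -38))/(2331 + 624) - 401 = (2002 - 13/9)/(2331 + 624) - 401 = (18005/9)/2955 - 401 = (18005/9)*(1/2955) - 401 = 3601/5319 - 401 = -2129318/5319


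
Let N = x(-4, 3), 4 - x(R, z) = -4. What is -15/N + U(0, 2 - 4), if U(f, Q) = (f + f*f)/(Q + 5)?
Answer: -15/8 ≈ -1.8750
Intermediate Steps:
x(R, z) = 8 (x(R, z) = 4 - 1*(-4) = 4 + 4 = 8)
U(f, Q) = (f + f²)/(5 + Q)
N = 8
-15/N + U(0, 2 - 4) = -15/8 + 0*(1 + 0)/(5 + (2 - 4)) = (⅛)*(-15) + 0*1/(5 - 2) = -15/8 + 0*1/3 = -15/8 + 0*(⅓)*1 = -15/8 + 0 = -15/8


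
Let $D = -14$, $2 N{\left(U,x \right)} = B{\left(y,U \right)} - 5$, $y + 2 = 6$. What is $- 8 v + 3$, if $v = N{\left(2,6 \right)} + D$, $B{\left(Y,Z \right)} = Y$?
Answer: $119$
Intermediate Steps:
$y = 4$ ($y = -2 + 6 = 4$)
$N{\left(U,x \right)} = - \frac{1}{2}$ ($N{\left(U,x \right)} = \frac{4 - 5}{2} = \frac{1}{2} \left(-1\right) = - \frac{1}{2}$)
$v = - \frac{29}{2}$ ($v = - \frac{1}{2} - 14 = - \frac{29}{2} \approx -14.5$)
$- 8 v + 3 = \left(-8\right) \left(- \frac{29}{2}\right) + 3 = 116 + 3 = 119$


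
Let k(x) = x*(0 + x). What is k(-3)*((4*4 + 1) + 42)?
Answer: 531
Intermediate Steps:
k(x) = x² (k(x) = x*x = x²)
k(-3)*((4*4 + 1) + 42) = (-3)²*((4*4 + 1) + 42) = 9*((16 + 1) + 42) = 9*(17 + 42) = 9*59 = 531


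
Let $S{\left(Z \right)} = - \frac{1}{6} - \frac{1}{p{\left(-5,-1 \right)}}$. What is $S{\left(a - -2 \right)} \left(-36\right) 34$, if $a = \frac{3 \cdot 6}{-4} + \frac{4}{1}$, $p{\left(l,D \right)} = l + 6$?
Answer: $1428$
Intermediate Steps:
$p{\left(l,D \right)} = 6 + l$
$a = - \frac{1}{2}$ ($a = 18 \left(- \frac{1}{4}\right) + 4 \cdot 1 = - \frac{9}{2} + 4 = - \frac{1}{2} \approx -0.5$)
$S{\left(Z \right)} = - \frac{7}{6}$ ($S{\left(Z \right)} = - \frac{1}{6} - \frac{1}{6 - 5} = \left(-1\right) \frac{1}{6} - 1^{-1} = - \frac{1}{6} - 1 = - \frac{7}{6}$)
$S{\left(a - -2 \right)} \left(-36\right) 34 = \left(- \frac{7}{6}\right) \left(-36\right) 34 = 42 \cdot 34 = 1428$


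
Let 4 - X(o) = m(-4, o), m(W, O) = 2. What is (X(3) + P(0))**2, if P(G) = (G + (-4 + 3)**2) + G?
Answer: 9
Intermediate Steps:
X(o) = 2 (X(o) = 4 - 1*2 = 4 - 2 = 2)
P(G) = 1 + 2*G (P(G) = (G + (-1)**2) + G = (G + 1) + G = (1 + G) + G = 1 + 2*G)
(X(3) + P(0))**2 = (2 + (1 + 2*0))**2 = (2 + (1 + 0))**2 = (2 + 1)**2 = 3**2 = 9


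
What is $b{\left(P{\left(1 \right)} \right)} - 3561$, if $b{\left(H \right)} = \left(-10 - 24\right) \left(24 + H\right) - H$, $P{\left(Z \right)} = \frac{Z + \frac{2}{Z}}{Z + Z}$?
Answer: $- \frac{8859}{2} \approx -4429.5$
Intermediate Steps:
$P{\left(Z \right)} = \frac{Z + \frac{2}{Z}}{2 Z}$
$b{\left(H \right)} = -816 - 35 H$ ($b{\left(H \right)} = - 34 \left(24 + H\right) - H = \left(-816 - 34 H\right) - H = -816 - 35 H$)
$b{\left(P{\left(1 \right)} \right)} - 3561 = \left(-816 - 35 \left(\frac{1}{2} + 1^{-2}\right)\right) - 3561 = \left(-816 - 35 \left(\frac{1}{2} + 1\right)\right) - 3561 = \left(-816 - \frac{105}{2}\right) - 3561 = - \frac{1737}{2} - 3561 = - \frac{8859}{2}$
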